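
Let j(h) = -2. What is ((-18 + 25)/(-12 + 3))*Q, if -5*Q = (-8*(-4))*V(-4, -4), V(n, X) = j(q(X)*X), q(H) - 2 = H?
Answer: -448/45 ≈ -9.9556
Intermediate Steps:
q(H) = 2 + H
V(n, X) = -2
Q = 64/5 (Q = -(-8*(-4))*(-2)/5 = -32*(-2)/5 = -⅕*(-64) = 64/5 ≈ 12.800)
((-18 + 25)/(-12 + 3))*Q = ((-18 + 25)/(-12 + 3))*(64/5) = (7/(-9))*(64/5) = (7*(-⅑))*(64/5) = -7/9*64/5 = -448/45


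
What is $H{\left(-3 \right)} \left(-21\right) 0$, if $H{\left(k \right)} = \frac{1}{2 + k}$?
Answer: $0$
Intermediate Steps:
$H{\left(-3 \right)} \left(-21\right) 0 = \frac{1}{2 - 3} \left(-21\right) 0 = \frac{1}{-1} \left(-21\right) 0 = \left(-1\right) \left(-21\right) 0 = 21 \cdot 0 = 0$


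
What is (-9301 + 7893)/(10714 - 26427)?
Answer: 1408/15713 ≈ 0.089607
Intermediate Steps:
(-9301 + 7893)/(10714 - 26427) = -1408/(-15713) = -1408*(-1/15713) = 1408/15713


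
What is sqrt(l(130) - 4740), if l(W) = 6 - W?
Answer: 16*I*sqrt(19) ≈ 69.742*I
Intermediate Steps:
sqrt(l(130) - 4740) = sqrt((6 - 1*130) - 4740) = sqrt((6 - 130) - 4740) = sqrt(-124 - 4740) = sqrt(-4864) = 16*I*sqrt(19)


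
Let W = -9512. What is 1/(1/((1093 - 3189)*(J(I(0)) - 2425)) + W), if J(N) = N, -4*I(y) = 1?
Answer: -5083324/48352577887 ≈ -0.00010513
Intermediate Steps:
I(y) = -¼ (I(y) = -¼*1 = -¼)
1/(1/((1093 - 3189)*(J(I(0)) - 2425)) + W) = 1/(1/((1093 - 3189)*(-¼ - 2425)) - 9512) = 1/(1/(-2096*(-9701/4)) - 9512) = 1/(1/5083324 - 9512) = 1/(-48352577887/5083324) = -5083324/48352577887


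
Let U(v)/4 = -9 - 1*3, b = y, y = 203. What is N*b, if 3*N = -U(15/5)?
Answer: 3248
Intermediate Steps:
b = 203
U(v) = -48 (U(v) = 4*(-9 - 1*3) = 4*(-9 - 3) = 4*(-12) = -48)
N = 16 (N = (-1*(-48))/3 = (⅓)*48 = 16)
N*b = 16*203 = 3248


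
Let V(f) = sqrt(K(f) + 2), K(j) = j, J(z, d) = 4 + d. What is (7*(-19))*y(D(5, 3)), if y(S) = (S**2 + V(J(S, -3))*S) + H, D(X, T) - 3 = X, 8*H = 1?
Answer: -68229/8 - 1064*sqrt(3) ≈ -10372.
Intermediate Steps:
H = 1/8 (H = (1/8)*1 = 1/8 ≈ 0.12500)
D(X, T) = 3 + X
V(f) = sqrt(2 + f) (V(f) = sqrt(f + 2) = sqrt(2 + f))
y(S) = 1/8 + S**2 + S*sqrt(3) (y(S) = (S**2 + sqrt(2 + (4 - 3))*S) + 1/8 = (S**2 + sqrt(2 + 1)*S) + 1/8 = (S**2 + sqrt(3)*S) + 1/8 = (S**2 + S*sqrt(3)) + 1/8 = 1/8 + S**2 + S*sqrt(3))
(7*(-19))*y(D(5, 3)) = (7*(-19))*(1/8 + (3 + 5)**2 + (3 + 5)*sqrt(3)) = -133*(1/8 + 8**2 + 8*sqrt(3)) = -133*(1/8 + 64 + 8*sqrt(3)) = -133*(513/8 + 8*sqrt(3)) = -68229/8 - 1064*sqrt(3)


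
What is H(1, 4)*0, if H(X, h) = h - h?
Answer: 0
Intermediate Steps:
H(X, h) = 0
H(1, 4)*0 = 0*0 = 0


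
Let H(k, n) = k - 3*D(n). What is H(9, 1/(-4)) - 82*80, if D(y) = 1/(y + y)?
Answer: -6545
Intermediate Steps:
D(y) = 1/(2*y)
H(k, n) = k - 3/(2*n)
H(9, 1/(-4)) - 82*80 = (9 - 3/(2*(1/(-4)))) - 82*80 = (9 - 3/(2*(-¼))) - 6560 = (9 - 3/2*(-4)) - 6560 = (9 + 6) - 6560 = 15 - 6560 = -6545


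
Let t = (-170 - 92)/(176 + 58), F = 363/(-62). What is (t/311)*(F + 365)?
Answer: -2916977/2255994 ≈ -1.2930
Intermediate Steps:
F = -363/62 (F = 363*(-1/62) = -363/62 ≈ -5.8548)
t = -131/117 (t = -262/234 = -262*1/234 = -131/117 ≈ -1.1197)
(t/311)*(F + 365) = (-131/117/311)*(-363/62 + 365) = -131/117*1/311*(22267/62) = -131/36387*22267/62 = -2916977/2255994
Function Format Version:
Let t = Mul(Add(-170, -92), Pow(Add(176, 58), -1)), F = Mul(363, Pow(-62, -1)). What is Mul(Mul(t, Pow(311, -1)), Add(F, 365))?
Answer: Rational(-2916977, 2255994) ≈ -1.2930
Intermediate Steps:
F = Rational(-363, 62) (F = Mul(363, Rational(-1, 62)) = Rational(-363, 62) ≈ -5.8548)
t = Rational(-131, 117) (t = Mul(-262, Pow(234, -1)) = Mul(-262, Rational(1, 234)) = Rational(-131, 117) ≈ -1.1197)
Mul(Mul(t, Pow(311, -1)), Add(F, 365)) = Mul(Mul(Rational(-131, 117), Pow(311, -1)), Add(Rational(-363, 62), 365)) = Mul(Mul(Rational(-131, 117), Rational(1, 311)), Rational(22267, 62)) = Mul(Rational(-131, 36387), Rational(22267, 62)) = Rational(-2916977, 2255994)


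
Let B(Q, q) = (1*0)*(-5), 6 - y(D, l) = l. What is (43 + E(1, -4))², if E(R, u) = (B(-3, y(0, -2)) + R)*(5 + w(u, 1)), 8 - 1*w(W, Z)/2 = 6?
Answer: 2704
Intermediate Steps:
y(D, l) = 6 - l
w(W, Z) = 4 (w(W, Z) = 16 - 2*6 = 16 - 12 = 4)
B(Q, q) = 0 (B(Q, q) = 0*(-5) = 0)
E(R, u) = 9*R (E(R, u) = (0 + R)*(5 + 4) = R*9 = 9*R)
(43 + E(1, -4))² = (43 + 9*1)² = (43 + 9)² = 52² = 2704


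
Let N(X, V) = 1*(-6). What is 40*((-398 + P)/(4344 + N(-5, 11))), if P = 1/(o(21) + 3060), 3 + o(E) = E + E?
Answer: -24668020/6721731 ≈ -3.6699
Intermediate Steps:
o(E) = -3 + 2*E (o(E) = -3 + (E + E) = -3 + 2*E)
P = 1/3099 (P = 1/((-3 + 2*21) + 3060) = 1/((-3 + 42) + 3060) = 1/(39 + 3060) = 1/3099 ≈ 0.00032268)
N(X, V) = -6
40*((-398 + P)/(4344 + N(-5, 11))) = 40*((-398 + 1/3099)/(4344 - 6)) = 40*(-1233401/3099/4338) = 40*(-1233401/3099*1/4338) = 40*(-1233401/13443462) = -24668020/6721731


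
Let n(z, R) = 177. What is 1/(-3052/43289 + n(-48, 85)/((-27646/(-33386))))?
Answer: 598383847/127862132233 ≈ 0.0046799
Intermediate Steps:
1/(-3052/43289 + n(-48, 85)/((-27646/(-33386)))) = 1/(-3052/43289 + 177/((-27646/(-33386)))) = 1/(-3052*1/43289 + 177/((-27646*(-1/33386)))) = 1/(-3052/43289 + 177/(13823/16693)) = 1/(-3052/43289 + 177*(16693/13823)) = 1/(-3052/43289 + 2954661/13823) = 1/(127862132233/598383847) = 598383847/127862132233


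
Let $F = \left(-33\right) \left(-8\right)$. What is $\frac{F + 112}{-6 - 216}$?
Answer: $- \frac{188}{111} \approx -1.6937$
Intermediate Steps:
$F = 264$
$\frac{F + 112}{-6 - 216} = \frac{264 + 112}{-6 - 216} = \frac{376}{-222} = 376 \left(- \frac{1}{222}\right) = - \frac{188}{111}$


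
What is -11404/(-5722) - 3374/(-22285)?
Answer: 136722084/63757385 ≈ 2.1444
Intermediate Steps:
-11404/(-5722) - 3374/(-22285) = -11404*(-1/5722) - 3374*(-1/22285) = 5702/2861 + 3374/22285 = 136722084/63757385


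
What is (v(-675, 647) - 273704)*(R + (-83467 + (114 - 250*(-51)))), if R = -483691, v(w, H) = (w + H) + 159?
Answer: 151639872462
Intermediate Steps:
v(w, H) = 159 + H + w (v(w, H) = (H + w) + 159 = 159 + H + w)
(v(-675, 647) - 273704)*(R + (-83467 + (114 - 250*(-51)))) = ((159 + 647 - 675) - 273704)*(-483691 + (-83467 + (114 - 250*(-51)))) = (131 - 273704)*(-483691 + (-83467 + (114 + 12750))) = -273573*(-483691 + (-83467 + 12864)) = -273573*(-483691 - 70603) = -273573*(-554294) = 151639872462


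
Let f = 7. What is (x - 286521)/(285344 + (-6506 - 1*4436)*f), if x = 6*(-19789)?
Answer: -81051/41750 ≈ -1.9413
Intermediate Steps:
x = -118734
(x - 286521)/(285344 + (-6506 - 1*4436)*f) = (-118734 - 286521)/(285344 + (-6506 - 1*4436)*7) = -405255/(285344 + (-6506 - 4436)*7) = -405255/(285344 - 10942*7) = -405255/(285344 - 76594) = -405255/208750 = -405255*1/208750 = -81051/41750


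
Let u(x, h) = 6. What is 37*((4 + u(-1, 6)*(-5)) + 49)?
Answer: 851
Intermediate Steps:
37*((4 + u(-1, 6)*(-5)) + 49) = 37*((4 + 6*(-5)) + 49) = 37*((4 - 30) + 49) = 37*(-26 + 49) = 37*23 = 851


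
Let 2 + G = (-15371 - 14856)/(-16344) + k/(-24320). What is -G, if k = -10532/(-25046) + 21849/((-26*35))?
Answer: 1728750228931/11555417203200 ≈ 0.14961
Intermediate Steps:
k = -5486183/232570 (k = -10532*(-1/25046) + 21849/(-910) = 5266/12523 + 21849*(-1/910) = 5266/12523 - 21849/910 = -5486183/232570 ≈ -23.589)
G = -1728750228931/11555417203200 (G = -2 + ((-15371 - 14856)/(-16344) - 5486183/232570/(-24320)) = -2 + (-30227*(-1/16344) - 5486183/232570*(-1/24320)) = -2 + (30227/16344 + 5486183/5656102400) = -2 + 21382084177469/11555417203200 = -1728750228931/11555417203200 ≈ -0.14961)
-G = -1*(-1728750228931/11555417203200) = 1728750228931/11555417203200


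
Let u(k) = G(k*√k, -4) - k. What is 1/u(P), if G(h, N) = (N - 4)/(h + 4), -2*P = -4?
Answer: -3/14 - √2/14 ≈ -0.31530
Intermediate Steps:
P = 2 (P = -½*(-4) = 2)
G(h, N) = (-4 + N)/(4 + h)
u(k) = -k - 8/(4 + k^(3/2)) (u(k) = (-4 - 4)/(4 + k*√k) - k = -8/(4 + k^(3/2)) - k = -k - 8/(4 + k^(3/2)))
1/u(P) = 1/((-8 - 1*2*(4 + 2^(3/2)))/(4 + 2^(3/2))) = 1/((-8 - 1*2*(4 + 2*√2))/(4 + 2*√2)) = 1/((-8 + (-8 - 4*√2))/(4 + 2*√2)) = 1/((-16 - 4*√2)/(4 + 2*√2)) = (4 + 2*√2)/(-16 - 4*√2)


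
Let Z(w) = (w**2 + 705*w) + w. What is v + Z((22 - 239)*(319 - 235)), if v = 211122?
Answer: 319602138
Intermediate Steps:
Z(w) = w**2 + 706*w
v + Z((22 - 239)*(319 - 235)) = 211122 + ((22 - 239)*(319 - 235))*(706 + (22 - 239)*(319 - 235)) = 211122 + (-217*84)*(706 - 217*84) = 211122 - 18228*(706 - 18228) = 211122 - 18228*(-17522) = 211122 + 319391016 = 319602138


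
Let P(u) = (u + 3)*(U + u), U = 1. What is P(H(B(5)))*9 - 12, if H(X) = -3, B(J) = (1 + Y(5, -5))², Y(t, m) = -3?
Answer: -12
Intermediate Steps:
B(J) = 4 (B(J) = (1 - 3)² = (-2)² = 4)
P(u) = (1 + u)*(3 + u) (P(u) = (u + 3)*(1 + u) = (3 + u)*(1 + u) = (1 + u)*(3 + u))
P(H(B(5)))*9 - 12 = (3 + (-3)² + 4*(-3))*9 - 12 = (3 + 9 - 12)*9 - 12 = 0*9 - 12 = 0 - 12 = -12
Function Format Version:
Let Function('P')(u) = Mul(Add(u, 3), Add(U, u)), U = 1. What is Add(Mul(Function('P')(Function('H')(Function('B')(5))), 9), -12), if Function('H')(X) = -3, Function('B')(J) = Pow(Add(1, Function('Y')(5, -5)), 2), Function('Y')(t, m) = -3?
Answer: -12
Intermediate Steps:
Function('B')(J) = 4 (Function('B')(J) = Pow(Add(1, -3), 2) = Pow(-2, 2) = 4)
Function('P')(u) = Mul(Add(1, u), Add(3, u)) (Function('P')(u) = Mul(Add(u, 3), Add(1, u)) = Mul(Add(3, u), Add(1, u)) = Mul(Add(1, u), Add(3, u)))
Add(Mul(Function('P')(Function('H')(Function('B')(5))), 9), -12) = Add(Mul(Add(3, Pow(-3, 2), Mul(4, -3)), 9), -12) = Add(Mul(Add(3, 9, -12), 9), -12) = Add(Mul(0, 9), -12) = Add(0, -12) = -12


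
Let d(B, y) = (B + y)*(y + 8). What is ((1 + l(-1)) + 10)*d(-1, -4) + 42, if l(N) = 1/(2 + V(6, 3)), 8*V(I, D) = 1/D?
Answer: -9202/49 ≈ -187.80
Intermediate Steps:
V(I, D) = 1/(8*D)
d(B, y) = (8 + y)*(B + y) (d(B, y) = (B + y)*(8 + y) = (8 + y)*(B + y))
l(N) = 24/49 (l(N) = 1/(2 + (⅛)/3) = 1/(2 + (⅛)*(⅓)) = 1/(2 + 1/24) = 1/(49/24) = 24/49)
((1 + l(-1)) + 10)*d(-1, -4) + 42 = ((1 + 24/49) + 10)*((-4)² + 8*(-1) + 8*(-4) - 1*(-4)) + 42 = (73/49 + 10)*(16 - 8 - 32 + 4) + 42 = (563/49)*(-20) + 42 = -11260/49 + 42 = -9202/49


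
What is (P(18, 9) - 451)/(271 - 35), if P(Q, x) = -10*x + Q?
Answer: -523/236 ≈ -2.2161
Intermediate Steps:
P(Q, x) = Q - 10*x
(P(18, 9) - 451)/(271 - 35) = ((18 - 10*9) - 451)/(271 - 35) = ((18 - 90) - 451)/236 = (-72 - 451)*(1/236) = -523*1/236 = -523/236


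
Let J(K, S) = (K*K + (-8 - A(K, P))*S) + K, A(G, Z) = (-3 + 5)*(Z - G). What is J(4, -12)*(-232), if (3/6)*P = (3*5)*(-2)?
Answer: 329440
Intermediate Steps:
P = -60 (P = 2*((3*5)*(-2)) = 2*(15*(-2)) = 2*(-30) = -60)
A(G, Z) = -2*G + 2*Z (A(G, Z) = 2*(Z - G) = -2*G + 2*Z)
J(K, S) = K + K**2 + S*(112 + 2*K) (J(K, S) = (K*K + (-8 - (-2*K + 2*(-60)))*S) + K = (K**2 + (-8 - (-2*K - 120))*S) + K = (K**2 + (-8 - (-120 - 2*K))*S) + K = (K**2 + (-8 + (120 + 2*K))*S) + K = (K**2 + (112 + 2*K)*S) + K = (K**2 + S*(112 + 2*K)) + K = K + K**2 + S*(112 + 2*K))
J(4, -12)*(-232) = (4 + 4**2 + 112*(-12) + 2*4*(-12))*(-232) = (4 + 16 - 1344 - 96)*(-232) = -1420*(-232) = 329440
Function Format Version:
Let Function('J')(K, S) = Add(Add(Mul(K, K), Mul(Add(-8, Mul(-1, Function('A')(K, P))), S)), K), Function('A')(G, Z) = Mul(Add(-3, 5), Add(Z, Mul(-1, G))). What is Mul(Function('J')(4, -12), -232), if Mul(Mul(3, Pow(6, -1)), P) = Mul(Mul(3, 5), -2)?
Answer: 329440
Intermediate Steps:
P = -60 (P = Mul(2, Mul(Mul(3, 5), -2)) = Mul(2, Mul(15, -2)) = Mul(2, -30) = -60)
Function('A')(G, Z) = Add(Mul(-2, G), Mul(2, Z)) (Function('A')(G, Z) = Mul(2, Add(Z, Mul(-1, G))) = Add(Mul(-2, G), Mul(2, Z)))
Function('J')(K, S) = Add(K, Pow(K, 2), Mul(S, Add(112, Mul(2, K)))) (Function('J')(K, S) = Add(Add(Mul(K, K), Mul(Add(-8, Mul(-1, Add(Mul(-2, K), Mul(2, -60)))), S)), K) = Add(Add(Pow(K, 2), Mul(Add(-8, Mul(-1, Add(Mul(-2, K), -120))), S)), K) = Add(Add(Pow(K, 2), Mul(Add(-8, Mul(-1, Add(-120, Mul(-2, K)))), S)), K) = Add(Add(Pow(K, 2), Mul(Add(-8, Add(120, Mul(2, K))), S)), K) = Add(Add(Pow(K, 2), Mul(Add(112, Mul(2, K)), S)), K) = Add(Add(Pow(K, 2), Mul(S, Add(112, Mul(2, K)))), K) = Add(K, Pow(K, 2), Mul(S, Add(112, Mul(2, K)))))
Mul(Function('J')(4, -12), -232) = Mul(Add(4, Pow(4, 2), Mul(112, -12), Mul(2, 4, -12)), -232) = Mul(Add(4, 16, -1344, -96), -232) = Mul(-1420, -232) = 329440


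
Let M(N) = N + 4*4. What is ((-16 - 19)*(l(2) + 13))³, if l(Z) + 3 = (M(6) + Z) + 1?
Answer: -1838265625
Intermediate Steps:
M(N) = 16 + N (M(N) = N + 16 = 16 + N)
l(Z) = 20 + Z (l(Z) = -3 + (((16 + 6) + Z) + 1) = -3 + ((22 + Z) + 1) = -3 + (23 + Z) = 20 + Z)
((-16 - 19)*(l(2) + 13))³ = ((-16 - 19)*((20 + 2) + 13))³ = (-35*(22 + 13))³ = (-35*35)³ = (-1225)³ = -1838265625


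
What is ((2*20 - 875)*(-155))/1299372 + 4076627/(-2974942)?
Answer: -2456011554947/1932778168212 ≈ -1.2707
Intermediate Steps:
((2*20 - 875)*(-155))/1299372 + 4076627/(-2974942) = ((40 - 875)*(-155))*(1/1299372) + 4076627*(-1/2974942) = -835*(-155)*(1/1299372) - 4076627/2974942 = 129425*(1/1299372) - 4076627/2974942 = 129425/1299372 - 4076627/2974942 = -2456011554947/1932778168212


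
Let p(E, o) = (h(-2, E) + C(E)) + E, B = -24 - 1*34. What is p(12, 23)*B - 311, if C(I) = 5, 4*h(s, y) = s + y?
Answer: -1442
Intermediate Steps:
h(s, y) = s/4 + y/4 (h(s, y) = (s + y)/4 = s/4 + y/4)
B = -58 (B = -24 - 34 = -58)
p(E, o) = 9/2 + 5*E/4 (p(E, o) = (((¼)*(-2) + E/4) + 5) + E = ((-½ + E/4) + 5) + E = (9/2 + E/4) + E = 9/2 + 5*E/4)
p(12, 23)*B - 311 = (9/2 + (5/4)*12)*(-58) - 311 = (9/2 + 15)*(-58) - 311 = (39/2)*(-58) - 311 = -1131 - 311 = -1442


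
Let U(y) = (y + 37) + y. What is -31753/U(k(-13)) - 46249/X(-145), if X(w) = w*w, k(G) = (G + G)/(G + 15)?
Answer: -668115564/231275 ≈ -2888.8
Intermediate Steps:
k(G) = 2*G/(15 + G) (k(G) = (2*G)/(15 + G) = 2*G/(15 + G))
U(y) = 37 + 2*y (U(y) = (37 + y) + y = 37 + 2*y)
X(w) = w²
-31753/U(k(-13)) - 46249/X(-145) = -31753/(37 + 2*(2*(-13)/(15 - 13))) - 46249/((-145)²) = -31753/(37 + 2*(2*(-13)/2)) - 46249/21025 = -31753/(37 + 2*(2*(-13)*(½))) - 46249*1/21025 = -31753/(37 + 2*(-13)) - 46249/21025 = -31753/(37 - 26) - 46249/21025 = -31753/11 - 46249/21025 = -668115564/231275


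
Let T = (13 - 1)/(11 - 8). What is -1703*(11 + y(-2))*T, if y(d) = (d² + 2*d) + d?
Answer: -61308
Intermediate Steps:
T = 4 (T = 12/3 = 12*(⅓) = 4)
y(d) = d² + 3*d
-1703*(11 + y(-2))*T = -1703*(11 - 2*(3 - 2))*4 = -1703*(11 - 2*1)*4 = -1703*(11 - 2)*4 = -15327*4 = -1703*36 = -61308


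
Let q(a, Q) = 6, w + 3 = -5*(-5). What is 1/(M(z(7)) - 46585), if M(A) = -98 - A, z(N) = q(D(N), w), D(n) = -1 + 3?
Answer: -1/46689 ≈ -2.1418e-5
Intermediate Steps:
D(n) = 2
w = 22 (w = -3 - 5*(-5) = -3 + 25 = 22)
z(N) = 6
1/(M(z(7)) - 46585) = 1/((-98 - 1*6) - 46585) = 1/((-98 - 6) - 46585) = 1/(-104 - 46585) = 1/(-46689) = -1/46689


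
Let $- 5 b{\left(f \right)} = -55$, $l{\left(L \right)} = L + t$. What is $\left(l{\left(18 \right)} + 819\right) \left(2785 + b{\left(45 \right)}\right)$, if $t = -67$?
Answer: $2152920$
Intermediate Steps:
$l{\left(L \right)} = -67 + L$ ($l{\left(L \right)} = L - 67 = -67 + L$)
$b{\left(f \right)} = 11$ ($b{\left(f \right)} = \left(- \frac{1}{5}\right) \left(-55\right) = 11$)
$\left(l{\left(18 \right)} + 819\right) \left(2785 + b{\left(45 \right)}\right) = \left(\left(-67 + 18\right) + 819\right) \left(2785 + 11\right) = \left(-49 + 819\right) 2796 = 770 \cdot 2796 = 2152920$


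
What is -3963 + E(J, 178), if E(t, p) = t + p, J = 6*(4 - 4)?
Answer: -3785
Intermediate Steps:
J = 0 (J = 6*0 = 0)
E(t, p) = p + t
-3963 + E(J, 178) = -3963 + (178 + 0) = -3963 + 178 = -3785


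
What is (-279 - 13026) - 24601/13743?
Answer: -182875216/13743 ≈ -13307.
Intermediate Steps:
(-279 - 13026) - 24601/13743 = -13305 - 24601*1/13743 = -13305 - 24601/13743 = -182875216/13743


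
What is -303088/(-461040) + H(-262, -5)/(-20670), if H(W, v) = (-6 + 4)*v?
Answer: 4347374/6617845 ≈ 0.65692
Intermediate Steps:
H(W, v) = -2*v
-303088/(-461040) + H(-262, -5)/(-20670) = -303088/(-461040) - 2*(-5)/(-20670) = -303088*(-1/461040) + 10*(-1/20670) = 18943/28815 - 1/2067 = 4347374/6617845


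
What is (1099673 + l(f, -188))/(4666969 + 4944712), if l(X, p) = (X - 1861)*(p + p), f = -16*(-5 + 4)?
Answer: 1793393/9611681 ≈ 0.18658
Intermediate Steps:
f = 16 (f = -16*(-1) = 16)
l(X, p) = 2*p*(-1861 + X) (l(X, p) = (-1861 + X)*(2*p) = 2*p*(-1861 + X))
(1099673 + l(f, -188))/(4666969 + 4944712) = (1099673 + 2*(-188)*(-1861 + 16))/(4666969 + 4944712) = (1099673 + 2*(-188)*(-1845))/9611681 = (1099673 + 693720)*(1/9611681) = 1793393*(1/9611681) = 1793393/9611681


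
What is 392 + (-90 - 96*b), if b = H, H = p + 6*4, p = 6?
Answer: -2578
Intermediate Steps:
H = 30 (H = 6 + 6*4 = 6 + 24 = 30)
b = 30
392 + (-90 - 96*b) = 392 + (-90 - 96*30) = 392 + (-90 - 2880) = 392 - 2970 = -2578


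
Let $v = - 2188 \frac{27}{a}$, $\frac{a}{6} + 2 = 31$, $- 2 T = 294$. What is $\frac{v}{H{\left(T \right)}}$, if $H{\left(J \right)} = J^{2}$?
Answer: $- \frac{1094}{69629} \approx -0.015712$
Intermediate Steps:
$T = -147$ ($T = \left(- \frac{1}{2}\right) 294 = -147$)
$a = 174$ ($a = -12 + 6 \cdot 31 = -12 + 186 = 174$)
$v = - \frac{9846}{29}$ ($v = - 2188 \cdot \frac{27}{174} = - 2188 \cdot 27 \cdot \frac{1}{174} = \left(-2188\right) \frac{9}{58} = - \frac{9846}{29} \approx -339.52$)
$\frac{v}{H{\left(T \right)}} = - \frac{9846}{29 \left(-147\right)^{2}} = - \frac{9846}{29 \cdot 21609} = \left(- \frac{9846}{29}\right) \frac{1}{21609} = - \frac{1094}{69629}$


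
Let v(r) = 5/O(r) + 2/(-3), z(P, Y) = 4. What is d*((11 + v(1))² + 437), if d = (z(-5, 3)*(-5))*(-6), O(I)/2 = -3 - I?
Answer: 1530005/24 ≈ 63750.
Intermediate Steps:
O(I) = -6 - 2*I (O(I) = 2*(-3 - I) = -6 - 2*I)
v(r) = -⅔ + 5/(-6 - 2*r) (v(r) = 5/(-6 - 2*r) + 2/(-3) = 5/(-6 - 2*r) + 2*(-⅓) = 5/(-6 - 2*r) - ⅔ = -⅔ + 5/(-6 - 2*r))
d = 120 (d = (4*(-5))*(-6) = -20*(-6) = 120)
d*((11 + v(1))² + 437) = 120*((11 + (-27 - 4*1)/(6*(3 + 1)))² + 437) = 120*((11 + (⅙)*(-27 - 4)/4)² + 437) = 120*((11 + (⅙)*(¼)*(-31))² + 437) = 120*((11 - 31/24)² + 437) = 120*((233/24)² + 437) = 120*(54289/576 + 437) = 120*(306001/576) = 1530005/24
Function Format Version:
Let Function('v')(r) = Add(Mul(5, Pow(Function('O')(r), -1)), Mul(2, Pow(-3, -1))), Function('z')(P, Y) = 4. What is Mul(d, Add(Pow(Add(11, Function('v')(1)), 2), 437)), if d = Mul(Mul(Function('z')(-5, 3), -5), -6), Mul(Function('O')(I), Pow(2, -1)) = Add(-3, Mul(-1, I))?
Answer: Rational(1530005, 24) ≈ 63750.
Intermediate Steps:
Function('O')(I) = Add(-6, Mul(-2, I)) (Function('O')(I) = Mul(2, Add(-3, Mul(-1, I))) = Add(-6, Mul(-2, I)))
Function('v')(r) = Add(Rational(-2, 3), Mul(5, Pow(Add(-6, Mul(-2, r)), -1))) (Function('v')(r) = Add(Mul(5, Pow(Add(-6, Mul(-2, r)), -1)), Mul(2, Pow(-3, -1))) = Add(Mul(5, Pow(Add(-6, Mul(-2, r)), -1)), Mul(2, Rational(-1, 3))) = Add(Mul(5, Pow(Add(-6, Mul(-2, r)), -1)), Rational(-2, 3)) = Add(Rational(-2, 3), Mul(5, Pow(Add(-6, Mul(-2, r)), -1))))
d = 120 (d = Mul(Mul(4, -5), -6) = Mul(-20, -6) = 120)
Mul(d, Add(Pow(Add(11, Function('v')(1)), 2), 437)) = Mul(120, Add(Pow(Add(11, Mul(Rational(1, 6), Pow(Add(3, 1), -1), Add(-27, Mul(-4, 1)))), 2), 437)) = Mul(120, Add(Pow(Add(11, Mul(Rational(1, 6), Pow(4, -1), Add(-27, -4))), 2), 437)) = Mul(120, Add(Pow(Add(11, Mul(Rational(1, 6), Rational(1, 4), -31)), 2), 437)) = Mul(120, Add(Pow(Add(11, Rational(-31, 24)), 2), 437)) = Mul(120, Add(Pow(Rational(233, 24), 2), 437)) = Mul(120, Add(Rational(54289, 576), 437)) = Mul(120, Rational(306001, 576)) = Rational(1530005, 24)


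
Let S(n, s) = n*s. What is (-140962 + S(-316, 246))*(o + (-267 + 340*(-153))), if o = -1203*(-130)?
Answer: -22767117894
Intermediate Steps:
o = 156390
(-140962 + S(-316, 246))*(o + (-267 + 340*(-153))) = (-140962 - 316*246)*(156390 + (-267 + 340*(-153))) = (-140962 - 77736)*(156390 + (-267 - 52020)) = -218698*(156390 - 52287) = -218698*104103 = -22767117894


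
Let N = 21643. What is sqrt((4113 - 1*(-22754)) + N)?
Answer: 21*sqrt(110) ≈ 220.25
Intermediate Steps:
sqrt((4113 - 1*(-22754)) + N) = sqrt((4113 - 1*(-22754)) + 21643) = sqrt((4113 + 22754) + 21643) = sqrt(26867 + 21643) = sqrt(48510) = 21*sqrt(110)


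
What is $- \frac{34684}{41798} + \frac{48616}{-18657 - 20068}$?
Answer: $- \frac{1687594734}{809313775} \approx -2.0852$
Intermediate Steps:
$- \frac{34684}{41798} + \frac{48616}{-18657 - 20068} = \left(-34684\right) \frac{1}{41798} + \frac{48616}{-18657 - 20068} = - \frac{17342}{20899} + \frac{48616}{-38725} = - \frac{17342}{20899} + 48616 \left(- \frac{1}{38725}\right) = - \frac{17342}{20899} - \frac{48616}{38725} = - \frac{1687594734}{809313775}$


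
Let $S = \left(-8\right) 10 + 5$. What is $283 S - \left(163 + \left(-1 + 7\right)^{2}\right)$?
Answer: $-21424$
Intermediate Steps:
$S = -75$ ($S = -80 + 5 = -75$)
$283 S - \left(163 + \left(-1 + 7\right)^{2}\right) = 283 \left(-75\right) - \left(163 + \left(-1 + 7\right)^{2}\right) = -21225 - 199 = -21424$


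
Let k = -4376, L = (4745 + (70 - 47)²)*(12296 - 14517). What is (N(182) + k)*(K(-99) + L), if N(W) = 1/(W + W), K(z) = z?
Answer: 2665463494077/52 ≈ 5.1259e+10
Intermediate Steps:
N(W) = 1/(2*W)
L = -11713554 (L = (4745 + 23²)*(-2221) = (4745 + 529)*(-2221) = 5274*(-2221) = -11713554)
(N(182) + k)*(K(-99) + L) = ((½)/182 - 4376)*(-99 - 11713554) = ((½)*(1/182) - 4376)*(-11713653) = (1/364 - 4376)*(-11713653) = -1592863/364*(-11713653) = 2665463494077/52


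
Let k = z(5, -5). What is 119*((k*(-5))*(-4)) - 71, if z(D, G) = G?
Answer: -11971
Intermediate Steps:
k = -5
119*((k*(-5))*(-4)) - 71 = 119*(-5*(-5)*(-4)) - 71 = 119*(25*(-4)) - 71 = 119*(-100) - 71 = -11900 - 71 = -11971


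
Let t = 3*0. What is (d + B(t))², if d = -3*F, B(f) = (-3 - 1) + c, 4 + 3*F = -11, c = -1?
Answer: 100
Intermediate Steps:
F = -5 (F = -4/3 + (⅓)*(-11) = -4/3 - 11/3 = -5)
t = 0
B(f) = -5 (B(f) = (-3 - 1) - 1 = -4 - 1 = -5)
d = 15 (d = -3*(-5) = 15)
(d + B(t))² = (15 - 5)² = 10² = 100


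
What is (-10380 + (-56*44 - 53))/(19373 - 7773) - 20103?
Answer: -233207697/11600 ≈ -20104.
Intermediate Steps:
(-10380 + (-56*44 - 53))/(19373 - 7773) - 20103 = (-10380 + (-2464 - 53))/11600 - 20103 = (-10380 - 2517)*(1/11600) - 20103 = -12897*1/11600 - 20103 = -12897/11600 - 20103 = -233207697/11600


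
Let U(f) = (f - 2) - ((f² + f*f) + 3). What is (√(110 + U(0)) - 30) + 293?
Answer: 263 + √105 ≈ 273.25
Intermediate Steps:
U(f) = -5 + f - 2*f² (U(f) = (-2 + f) - ((f² + f²) + 3) = (-2 + f) - (2*f² + 3) = (-2 + f) - (3 + 2*f²) = (-2 + f) + (-3 - 2*f²) = -5 + f - 2*f²)
(√(110 + U(0)) - 30) + 293 = (√(110 + (-5 + 0 - 2*0²)) - 30) + 293 = (√(110 + (-5 + 0 - 2*0)) - 30) + 293 = (√(110 + (-5 + 0 + 0)) - 30) + 293 = (√(110 - 5) - 30) + 293 = (√105 - 30) + 293 = (-30 + √105) + 293 = 263 + √105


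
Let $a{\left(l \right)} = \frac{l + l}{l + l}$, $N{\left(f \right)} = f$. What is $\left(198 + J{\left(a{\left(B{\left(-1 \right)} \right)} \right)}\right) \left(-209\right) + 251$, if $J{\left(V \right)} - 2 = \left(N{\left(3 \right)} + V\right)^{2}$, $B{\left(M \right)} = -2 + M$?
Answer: $-44893$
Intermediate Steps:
$a{\left(l \right)} = 1$ ($a{\left(l \right)} = \frac{2 l}{2 l} = 2 l \frac{1}{2 l} = 1$)
$J{\left(V \right)} = 2 + \left(3 + V\right)^{2}$
$\left(198 + J{\left(a{\left(B{\left(-1 \right)} \right)} \right)}\right) \left(-209\right) + 251 = \left(198 + \left(2 + \left(3 + 1\right)^{2}\right)\right) \left(-209\right) + 251 = \left(198 + \left(2 + 4^{2}\right)\right) \left(-209\right) + 251 = \left(198 + \left(2 + 16\right)\right) \left(-209\right) + 251 = \left(198 + 18\right) \left(-209\right) + 251 = 216 \left(-209\right) + 251 = -45144 + 251 = -44893$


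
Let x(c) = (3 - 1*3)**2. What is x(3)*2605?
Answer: 0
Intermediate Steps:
x(c) = 0 (x(c) = (3 - 3)**2 = 0**2 = 0)
x(3)*2605 = 0*2605 = 0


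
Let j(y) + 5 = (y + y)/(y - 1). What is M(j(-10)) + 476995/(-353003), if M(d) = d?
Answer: -17602050/3883033 ≈ -4.5331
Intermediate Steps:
j(y) = -5 + 2*y/(-1 + y) (j(y) = -5 + (y + y)/(y - 1) = -5 + (2*y)/(-1 + y) = -5 + 2*y/(-1 + y))
M(j(-10)) + 476995/(-353003) = (5 - 3*(-10))/(-1 - 10) + 476995/(-353003) = (5 + 30)/(-11) + 476995*(-1/353003) = -1/11*35 - 476995/353003 = -35/11 - 476995/353003 = -17602050/3883033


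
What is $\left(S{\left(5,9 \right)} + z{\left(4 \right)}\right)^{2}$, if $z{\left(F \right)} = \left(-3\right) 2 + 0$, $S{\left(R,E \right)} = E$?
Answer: $9$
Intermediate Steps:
$z{\left(F \right)} = -6$ ($z{\left(F \right)} = -6 + 0 = -6$)
$\left(S{\left(5,9 \right)} + z{\left(4 \right)}\right)^{2} = \left(9 - 6\right)^{2} = 3^{2} = 9$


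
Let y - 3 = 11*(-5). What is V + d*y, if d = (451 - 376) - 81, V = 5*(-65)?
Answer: -13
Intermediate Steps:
y = -52 (y = 3 + 11*(-5) = 3 - 55 = -52)
V = -325
d = -6 (d = 75 - 81 = -6)
V + d*y = -325 - 6*(-52) = -325 + 312 = -13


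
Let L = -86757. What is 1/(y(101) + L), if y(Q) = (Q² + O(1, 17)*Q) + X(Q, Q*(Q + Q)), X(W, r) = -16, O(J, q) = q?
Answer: -1/74855 ≈ -1.3359e-5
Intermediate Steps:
y(Q) = -16 + Q² + 17*Q (y(Q) = (Q² + 17*Q) - 16 = -16 + Q² + 17*Q)
1/(y(101) + L) = 1/((-16 + 101² + 17*101) - 86757) = 1/((-16 + 10201 + 1717) - 86757) = 1/(11902 - 86757) = 1/(-74855) = -1/74855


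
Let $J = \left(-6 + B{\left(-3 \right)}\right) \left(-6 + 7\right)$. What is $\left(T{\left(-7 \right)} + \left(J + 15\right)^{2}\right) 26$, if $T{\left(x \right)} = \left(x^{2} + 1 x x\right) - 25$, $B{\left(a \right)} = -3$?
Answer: $2834$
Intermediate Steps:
$T{\left(x \right)} = -25 + 2 x^{2}$ ($T{\left(x \right)} = \left(x^{2} + x x\right) - 25 = \left(x^{2} + x^{2}\right) - 25 = 2 x^{2} - 25 = -25 + 2 x^{2}$)
$J = -9$ ($J = \left(-6 - 3\right) \left(-6 + 7\right) = \left(-9\right) 1 = -9$)
$\left(T{\left(-7 \right)} + \left(J + 15\right)^{2}\right) 26 = \left(\left(-25 + 2 \left(-7\right)^{2}\right) + \left(-9 + 15\right)^{2}\right) 26 = \left(\left(-25 + 2 \cdot 49\right) + 6^{2}\right) 26 = \left(\left(-25 + 98\right) + 36\right) 26 = \left(73 + 36\right) 26 = 109 \cdot 26 = 2834$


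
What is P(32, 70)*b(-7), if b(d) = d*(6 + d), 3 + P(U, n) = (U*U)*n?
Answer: 501739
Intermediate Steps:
P(U, n) = -3 + n*U**2 (P(U, n) = -3 + (U*U)*n = -3 + U**2*n = -3 + n*U**2)
P(32, 70)*b(-7) = (-3 + 70*32**2)*(-7*(6 - 7)) = (-3 + 70*1024)*(-7*(-1)) = (-3 + 71680)*7 = 71677*7 = 501739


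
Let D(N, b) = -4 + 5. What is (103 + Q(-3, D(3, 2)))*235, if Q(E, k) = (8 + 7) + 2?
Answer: 28200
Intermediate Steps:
D(N, b) = 1
Q(E, k) = 17 (Q(E, k) = 15 + 2 = 17)
(103 + Q(-3, D(3, 2)))*235 = (103 + 17)*235 = 120*235 = 28200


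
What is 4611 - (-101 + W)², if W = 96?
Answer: 4586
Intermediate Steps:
4611 - (-101 + W)² = 4611 - (-101 + 96)² = 4611 - 1*(-5)² = 4611 - 1*25 = 4611 - 25 = 4586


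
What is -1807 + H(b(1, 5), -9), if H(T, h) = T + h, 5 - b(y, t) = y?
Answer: -1812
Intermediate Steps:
b(y, t) = 5 - y
-1807 + H(b(1, 5), -9) = -1807 + ((5 - 1*1) - 9) = -1807 + ((5 - 1) - 9) = -1807 + (4 - 9) = -1807 - 5 = -1812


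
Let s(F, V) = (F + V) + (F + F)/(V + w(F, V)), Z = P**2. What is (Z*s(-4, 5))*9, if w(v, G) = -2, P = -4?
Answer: -240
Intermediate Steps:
Z = 16 (Z = (-4)**2 = 16)
s(F, V) = F + V + 2*F/(-2 + V) (s(F, V) = (F + V) + (F + F)/(V - 2) = (F + V) + (2*F)/(-2 + V) = (F + V) + 2*F/(-2 + V) = F + V + 2*F/(-2 + V))
(Z*s(-4, 5))*9 = (16*(5*(-2 - 4 + 5)/(-2 + 5)))*9 = (16*(5*(-1)/3))*9 = (16*(5*(1/3)*(-1)))*9 = (16*(-5/3))*9 = -80/3*9 = -240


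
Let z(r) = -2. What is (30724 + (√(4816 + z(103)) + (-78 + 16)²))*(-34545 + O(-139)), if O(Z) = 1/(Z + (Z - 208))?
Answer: -290178846364/243 - 16788871*√4814/486 ≈ -1.1965e+9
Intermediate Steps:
O(Z) = 1/(-208 + 2*Z) (O(Z) = 1/(Z + (-208 + Z)) = 1/(-208 + 2*Z))
(30724 + (√(4816 + z(103)) + (-78 + 16)²))*(-34545 + O(-139)) = (30724 + (√(4816 - 2) + (-78 + 16)²))*(-34545 + 1/(2*(-104 - 139))) = (30724 + (√4814 + (-62)²))*(-34545 + (½)/(-243)) = (30724 + (√4814 + 3844))*(-34545 + (½)*(-1/243)) = (30724 + (3844 + √4814))*(-34545 - 1/486) = (34568 + √4814)*(-16788871/486) = -290178846364/243 - 16788871*√4814/486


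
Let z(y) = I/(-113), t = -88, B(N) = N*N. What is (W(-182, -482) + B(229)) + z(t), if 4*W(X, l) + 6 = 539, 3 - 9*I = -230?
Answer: 213871117/4068 ≈ 52574.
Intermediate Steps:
I = 233/9 (I = ⅓ - ⅑*(-230) = ⅓ + 230/9 = 233/9 ≈ 25.889)
B(N) = N²
W(X, l) = 533/4 (W(X, l) = -3/2 + (¼)*539 = -3/2 + 539/4 = 533/4)
z(y) = -233/1017 (z(y) = (233/9)/(-113) = (233/9)*(-1/113) = -233/1017)
(W(-182, -482) + B(229)) + z(t) = (533/4 + 229²) - 233/1017 = (533/4 + 52441) - 233/1017 = 210297/4 - 233/1017 = 213871117/4068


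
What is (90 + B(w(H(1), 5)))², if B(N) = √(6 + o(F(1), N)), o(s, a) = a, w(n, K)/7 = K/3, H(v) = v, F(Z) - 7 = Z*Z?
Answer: (270 + √159)²/9 ≈ 8874.2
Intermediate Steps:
F(Z) = 7 + Z² (F(Z) = 7 + Z*Z = 7 + Z²)
w(n, K) = 7*K/3 (w(n, K) = 7*(K/3) = 7*K/3)
B(N) = √(6 + N)
(90 + B(w(H(1), 5)))² = (90 + √(6 + (7/3)*5))² = (90 + √(6 + 35/3))² = (90 + √(53/3))² = (90 + √159/3)²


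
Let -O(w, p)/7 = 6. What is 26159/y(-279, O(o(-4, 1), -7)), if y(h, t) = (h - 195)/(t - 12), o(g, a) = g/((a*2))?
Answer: 235431/79 ≈ 2980.1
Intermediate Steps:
o(g, a) = g/(2*a) (o(g, a) = g/((2*a)) = g*(1/(2*a)) = g/(2*a))
O(w, p) = -42 (O(w, p) = -7*6 = -42)
y(h, t) = (-195 + h)/(-12 + t)
26159/y(-279, O(o(-4, 1), -7)) = 26159/(((-195 - 279)/(-12 - 42))) = 26159/((-474/(-54))) = 26159/((-1/54*(-474))) = 26159/(79/9) = 26159*(9/79) = 235431/79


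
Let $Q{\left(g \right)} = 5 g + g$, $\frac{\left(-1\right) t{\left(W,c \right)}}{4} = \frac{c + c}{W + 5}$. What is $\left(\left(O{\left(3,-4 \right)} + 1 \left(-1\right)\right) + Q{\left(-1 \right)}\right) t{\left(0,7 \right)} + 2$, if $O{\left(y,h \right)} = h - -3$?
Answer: $\frac{458}{5} \approx 91.6$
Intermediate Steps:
$O{\left(y,h \right)} = 3 + h$ ($O{\left(y,h \right)} = h + 3 = 3 + h$)
$t{\left(W,c \right)} = - \frac{8 c}{5 + W}$ ($t{\left(W,c \right)} = - 4 \frac{c + c}{W + 5} = - 4 \frac{2 c}{5 + W} = - \frac{8 c}{5 + W}$)
$Q{\left(g \right)} = 6 g$
$\left(\left(O{\left(3,-4 \right)} + 1 \left(-1\right)\right) + Q{\left(-1 \right)}\right) t{\left(0,7 \right)} + 2 = \left(\left(\left(3 - 4\right) + 1 \left(-1\right)\right) + 6 \left(-1\right)\right) \left(\left(-8\right) 7 \frac{1}{5 + 0}\right) + 2 = \left(\left(-1 - 1\right) - 6\right) \left(\left(-8\right) 7 \cdot \frac{1}{5}\right) + 2 = \left(-2 - 6\right) \left(\left(-8\right) 7 \cdot \frac{1}{5}\right) + 2 = \left(-8\right) \left(- \frac{56}{5}\right) + 2 = \frac{448}{5} + 2 = \frac{458}{5}$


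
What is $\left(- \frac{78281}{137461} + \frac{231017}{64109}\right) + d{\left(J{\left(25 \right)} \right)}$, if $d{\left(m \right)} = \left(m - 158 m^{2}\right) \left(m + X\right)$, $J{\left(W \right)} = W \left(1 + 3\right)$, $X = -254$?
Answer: $\frac{2144118711860356608}{8812487249} \approx 2.433 \cdot 10^{8}$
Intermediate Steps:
$J{\left(W \right)} = 4 W$ ($J{\left(W \right)} = W 4 = 4 W$)
$d{\left(m \right)} = \left(-254 + m\right) \left(m - 158 m^{2}\right)$ ($d{\left(m \right)} = \left(m - 158 m^{2}\right) \left(m - 254\right) = \left(m - 158 m^{2}\right) \left(-254 + m\right) = \left(-254 + m\right) \left(m - 158 m^{2}\right)$)
$\left(- \frac{78281}{137461} + \frac{231017}{64109}\right) + d{\left(J{\left(25 \right)} \right)} = \left(- \frac{78281}{137461} + \frac{231017}{64109}\right) + 4 \cdot 25 \left(-254 - 158 \left(4 \cdot 25\right)^{2} + 40133 \cdot 4 \cdot 25\right) = \left(\left(-78281\right) \frac{1}{137461} + 231017 \cdot \frac{1}{64109}\right) + 100 \left(-254 - 158 \cdot 100^{2} + 40133 \cdot 100\right) = \left(- \frac{78281}{137461} + \frac{231017}{64109}\right) + 100 \left(-254 - 1580000 + 4013300\right) = \frac{26737311208}{8812487249} + 100 \left(-254 - 1580000 + 4013300\right) = \frac{26737311208}{8812487249} + 100 \cdot 2433046 = \frac{26737311208}{8812487249} + 243304600 = \frac{2144118711860356608}{8812487249}$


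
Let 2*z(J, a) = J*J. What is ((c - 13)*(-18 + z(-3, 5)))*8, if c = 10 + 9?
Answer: -648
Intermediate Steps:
z(J, a) = J²/2 (z(J, a) = (J*J)/2 = J²/2)
c = 19
((c - 13)*(-18 + z(-3, 5)))*8 = ((19 - 13)*(-18 + (½)*(-3)²))*8 = (6*(-18 + (½)*9))*8 = (6*(-18 + 9/2))*8 = (6*(-27/2))*8 = -81*8 = -648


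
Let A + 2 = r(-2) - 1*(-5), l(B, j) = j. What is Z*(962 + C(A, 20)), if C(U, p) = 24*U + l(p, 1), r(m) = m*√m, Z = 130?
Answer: 134550 - 6240*I*√2 ≈ 1.3455e+5 - 8824.7*I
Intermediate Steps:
r(m) = m^(3/2)
A = 3 - 2*I*√2 (A = -2 + ((-2)^(3/2) - 1*(-5)) = -2 + (-2*I*√2 + 5) = -2 + (5 - 2*I*√2) = 3 - 2*I*√2 ≈ 3.0 - 2.8284*I)
C(U, p) = 1 + 24*U (C(U, p) = 24*U + 1 = 1 + 24*U)
Z*(962 + C(A, 20)) = 130*(962 + (1 + 24*(3 - 2*I*√2))) = 130*(962 + (1 + (72 - 48*I*√2))) = 130*(962 + (73 - 48*I*√2)) = 130*(1035 - 48*I*√2) = 134550 - 6240*I*√2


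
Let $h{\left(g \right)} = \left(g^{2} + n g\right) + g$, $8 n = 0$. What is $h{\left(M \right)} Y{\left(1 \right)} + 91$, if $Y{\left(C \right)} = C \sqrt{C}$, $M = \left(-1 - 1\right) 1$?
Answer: $93$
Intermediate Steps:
$n = 0$ ($n = \frac{1}{8} \cdot 0 = 0$)
$M = -2$ ($M = \left(-2\right) 1 = -2$)
$Y{\left(C \right)} = C^{\frac{3}{2}}$
$h{\left(g \right)} = g + g^{2}$ ($h{\left(g \right)} = \left(g^{2} + 0 g\right) + g = \left(g^{2} + 0\right) + g = g^{2} + g = g + g^{2}$)
$h{\left(M \right)} Y{\left(1 \right)} + 91 = - 2 \left(1 - 2\right) 1^{\frac{3}{2}} + 91 = \left(-2\right) \left(-1\right) 1 + 91 = 2 \cdot 1 + 91 = 2 + 91 = 93$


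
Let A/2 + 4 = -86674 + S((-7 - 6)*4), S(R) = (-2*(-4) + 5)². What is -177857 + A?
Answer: -350875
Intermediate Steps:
S(R) = 169 (S(R) = (8 + 5)² = 13² = 169)
A = -173018 (A = -8 + 2*(-86674 + 169) = -8 + 2*(-86505) = -8 - 173010 = -173018)
-177857 + A = -177857 - 173018 = -350875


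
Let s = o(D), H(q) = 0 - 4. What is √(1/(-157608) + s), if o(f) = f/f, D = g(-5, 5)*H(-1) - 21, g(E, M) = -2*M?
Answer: √690003446/26268 ≈ 1.0000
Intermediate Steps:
H(q) = -4
D = 19 (D = -2*5*(-4) - 21 = -10*(-4) - 21 = 40 - 21 = 19)
o(f) = 1
s = 1
√(1/(-157608) + s) = √(1/(-157608) + 1) = √(-1/157608 + 1) = √(157607/157608) = √690003446/26268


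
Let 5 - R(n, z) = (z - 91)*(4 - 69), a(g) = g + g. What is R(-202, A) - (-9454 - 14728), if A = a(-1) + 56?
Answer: 21782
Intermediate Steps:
a(g) = 2*g
A = 54 (A = 2*(-1) + 56 = -2 + 56 = 54)
R(n, z) = -5910 + 65*z (R(n, z) = 5 - (z - 91)*(4 - 69) = 5 - (-91 + z)*(-65) = 5 - (5915 - 65*z) = 5 + (-5915 + 65*z) = -5910 + 65*z)
R(-202, A) - (-9454 - 14728) = (-5910 + 65*54) - (-9454 - 14728) = (-5910 + 3510) - 1*(-24182) = -2400 + 24182 = 21782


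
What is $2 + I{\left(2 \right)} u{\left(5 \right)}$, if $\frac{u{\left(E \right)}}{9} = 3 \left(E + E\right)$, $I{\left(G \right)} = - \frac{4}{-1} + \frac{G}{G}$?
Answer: $1352$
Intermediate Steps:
$I{\left(G \right)} = 5$ ($I{\left(G \right)} = \left(-4\right) \left(-1\right) + 1 = 4 + 1 = 5$)
$u{\left(E \right)} = 54 E$ ($u{\left(E \right)} = 9 \cdot 3 \left(E + E\right) = 9 \cdot 3 \cdot 2 E = 9 \cdot 6 E = 54 E$)
$2 + I{\left(2 \right)} u{\left(5 \right)} = 2 + 5 \cdot 54 \cdot 5 = 2 + 5 \cdot 270 = 2 + 1350 = 1352$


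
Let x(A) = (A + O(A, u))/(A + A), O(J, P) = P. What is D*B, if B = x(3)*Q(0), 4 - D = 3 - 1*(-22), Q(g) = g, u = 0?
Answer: 0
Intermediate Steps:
x(A) = ½ (x(A) = (A + 0)/(A + A) = A/((2*A)) = A*(1/(2*A)) = ½)
D = -21 (D = 4 - (3 - 1*(-22)) = 4 - (3 + 22) = 4 - 1*25 = 4 - 25 = -21)
B = 0 (B = (½)*0 = 0)
D*B = -21*0 = 0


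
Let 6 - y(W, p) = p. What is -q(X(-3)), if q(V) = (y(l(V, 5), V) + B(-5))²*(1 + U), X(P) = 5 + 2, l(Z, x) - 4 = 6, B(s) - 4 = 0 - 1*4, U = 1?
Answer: -2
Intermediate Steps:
B(s) = 0 (B(s) = 4 + (0 - 1*4) = 4 + (0 - 4) = 4 - 4 = 0)
l(Z, x) = 10 (l(Z, x) = 4 + 6 = 10)
y(W, p) = 6 - p
X(P) = 7
q(V) = 2*(6 - V)² (q(V) = ((6 - V) + 0)²*(1 + 1) = (6 - V)²*2 = 2*(6 - V)²)
-q(X(-3)) = -2*(-6 + 7)² = -2*1² = -2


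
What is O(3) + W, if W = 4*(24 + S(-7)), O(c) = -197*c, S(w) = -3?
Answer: -507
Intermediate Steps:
W = 84 (W = 4*(24 - 3) = 4*21 = 84)
O(3) + W = -197*3 + 84 = -591 + 84 = -507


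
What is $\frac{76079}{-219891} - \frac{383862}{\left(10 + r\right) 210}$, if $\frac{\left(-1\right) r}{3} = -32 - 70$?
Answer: $- \frac{2129914321}{347427780} \approx -6.1305$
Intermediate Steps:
$r = 306$ ($r = - 3 \left(-32 - 70\right) = \left(-3\right) \left(-102\right) = 306$)
$\frac{76079}{-219891} - \frac{383862}{\left(10 + r\right) 210} = \frac{76079}{-219891} - \frac{383862}{\left(10 + 306\right) 210} = 76079 \left(- \frac{1}{219891}\right) - \frac{383862}{316 \cdot 210} = - \frac{76079}{219891} - \frac{383862}{66360} = - \frac{76079}{219891} - \frac{63977}{11060} = - \frac{2129914321}{347427780}$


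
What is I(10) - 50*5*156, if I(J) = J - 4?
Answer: -38994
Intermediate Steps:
I(J) = -4 + J
I(10) - 50*5*156 = (-4 + 10) - 50*5*156 = 6 - 250*156 = 6 - 39000 = -38994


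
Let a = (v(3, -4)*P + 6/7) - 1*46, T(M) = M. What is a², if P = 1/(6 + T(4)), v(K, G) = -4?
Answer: 2540836/1225 ≈ 2074.2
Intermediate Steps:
P = ⅒ (P = 1/(6 + 4) = 1/10 = ⅒ ≈ 0.10000)
a = -1594/35 (a = (-4*⅒ + 6/7) - 1*46 = (-⅖ + 6*(⅐)) - 46 = (-⅖ + 6/7) - 46 = 16/35 - 46 = -1594/35 ≈ -45.543)
a² = (-1594/35)² = 2540836/1225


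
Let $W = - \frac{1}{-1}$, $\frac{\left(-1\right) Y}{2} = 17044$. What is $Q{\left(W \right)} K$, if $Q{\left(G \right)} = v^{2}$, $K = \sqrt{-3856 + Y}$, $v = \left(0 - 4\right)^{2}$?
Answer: $1536 i \sqrt{1054} \approx 49867.0 i$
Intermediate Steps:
$Y = -34088$ ($Y = \left(-2\right) 17044 = -34088$)
$W = 1$ ($W = \left(-1\right) \left(-1\right) = 1$)
$v = 16$ ($v = \left(-4\right)^{2} = 16$)
$K = 6 i \sqrt{1054}$ ($K = \sqrt{-3856 - 34088} = \sqrt{-37944} = 6 i \sqrt{1054} \approx 194.79 i$)
$Q{\left(G \right)} = 256$ ($Q{\left(G \right)} = 16^{2} = 256$)
$Q{\left(W \right)} K = 256 \cdot 6 i \sqrt{1054} = 1536 i \sqrt{1054}$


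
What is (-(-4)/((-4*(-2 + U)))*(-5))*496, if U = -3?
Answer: -496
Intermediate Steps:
(-(-4)/((-4*(-2 + U)))*(-5))*496 = (-(-4)/((-4*(-2 - 3)))*(-5))*496 = (-(-4)/((-4*(-5)))*(-5))*496 = (-(-4)/20*(-5))*496 = (-1*(-⅕)*(-5))*496 = ((⅕)*(-5))*496 = -1*496 = -496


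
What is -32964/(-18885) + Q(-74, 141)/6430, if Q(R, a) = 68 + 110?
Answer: 1435467/809537 ≈ 1.7732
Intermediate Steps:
Q(R, a) = 178
-32964/(-18885) + Q(-74, 141)/6430 = -32964/(-18885) + 178/6430 = -32964*(-1/18885) + 178*(1/6430) = 10988/6295 + 89/3215 = 1435467/809537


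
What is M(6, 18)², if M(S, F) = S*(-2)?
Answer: 144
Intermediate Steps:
M(S, F) = -2*S
M(6, 18)² = (-2*6)² = (-12)² = 144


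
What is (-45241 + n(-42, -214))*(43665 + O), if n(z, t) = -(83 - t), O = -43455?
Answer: -9562980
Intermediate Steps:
n(z, t) = -83 + t
(-45241 + n(-42, -214))*(43665 + O) = (-45241 + (-83 - 214))*(43665 - 43455) = (-45241 - 297)*210 = -45538*210 = -9562980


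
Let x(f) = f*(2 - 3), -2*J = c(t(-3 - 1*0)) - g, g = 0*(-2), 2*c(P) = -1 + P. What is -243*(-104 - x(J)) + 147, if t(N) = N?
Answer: 25176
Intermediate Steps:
c(P) = -½ + P/2 (c(P) = (-1 + P)/2 = -½ + P/2)
g = 0
J = 1 (J = -((-½ + (-3 - 1*0)/2) - 1*0)/2 = -((-½ + (-3 + 0)/2) + 0)/2 = -((-½ + (½)*(-3)) + 0)/2 = -((-½ - 3/2) + 0)/2 = -(-2 + 0)/2 = -½*(-2) = 1)
x(f) = -f (x(f) = f*(-1) = -f)
-243*(-104 - x(J)) + 147 = -243*(-104 - (-1)) + 147 = -243*(-104 - 1*(-1)) + 147 = -243*(-104 + 1) + 147 = -243*(-103) + 147 = 25029 + 147 = 25176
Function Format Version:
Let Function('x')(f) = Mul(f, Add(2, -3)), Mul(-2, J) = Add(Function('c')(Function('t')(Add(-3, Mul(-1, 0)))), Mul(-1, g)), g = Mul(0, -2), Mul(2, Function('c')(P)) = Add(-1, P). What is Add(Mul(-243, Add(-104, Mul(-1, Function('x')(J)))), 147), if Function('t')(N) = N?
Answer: 25176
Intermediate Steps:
Function('c')(P) = Add(Rational(-1, 2), Mul(Rational(1, 2), P)) (Function('c')(P) = Mul(Rational(1, 2), Add(-1, P)) = Add(Rational(-1, 2), Mul(Rational(1, 2), P)))
g = 0
J = 1 (J = Mul(Rational(-1, 2), Add(Add(Rational(-1, 2), Mul(Rational(1, 2), Add(-3, Mul(-1, 0)))), Mul(-1, 0))) = Mul(Rational(-1, 2), Add(Add(Rational(-1, 2), Mul(Rational(1, 2), Add(-3, 0))), 0)) = Mul(Rational(-1, 2), Add(Add(Rational(-1, 2), Mul(Rational(1, 2), -3)), 0)) = Mul(Rational(-1, 2), Add(Add(Rational(-1, 2), Rational(-3, 2)), 0)) = Mul(Rational(-1, 2), Add(-2, 0)) = Mul(Rational(-1, 2), -2) = 1)
Function('x')(f) = Mul(-1, f) (Function('x')(f) = Mul(f, -1) = Mul(-1, f))
Add(Mul(-243, Add(-104, Mul(-1, Function('x')(J)))), 147) = Add(Mul(-243, Add(-104, Mul(-1, Mul(-1, 1)))), 147) = Add(Mul(-243, Add(-104, Mul(-1, -1))), 147) = Add(Mul(-243, Add(-104, 1)), 147) = Add(Mul(-243, -103), 147) = Add(25029, 147) = 25176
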